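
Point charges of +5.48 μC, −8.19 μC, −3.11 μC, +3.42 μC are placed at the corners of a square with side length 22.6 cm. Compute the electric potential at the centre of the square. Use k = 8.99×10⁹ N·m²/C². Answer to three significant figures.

-1.35×10⁵ V

The total potential is the scalar sum of each charge's contribution, V = Σ kqᵢ/rᵢ.
The distance from each corner to the centre is a√2/2 = 0.160 m.
V = k[(5.48×10⁻⁶)/(0.160) + (-8.19×10⁻⁶)/(0.160) + (-3.11×10⁻⁶)/(0.160) + (3.42×10⁻⁶)/(0.160)] = -1.35×10⁵ V.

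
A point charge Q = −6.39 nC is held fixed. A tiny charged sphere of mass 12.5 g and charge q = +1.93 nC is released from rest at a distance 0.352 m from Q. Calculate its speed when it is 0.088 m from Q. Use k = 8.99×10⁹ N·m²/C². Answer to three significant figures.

0.0123 m/s

Only the electrostatic force acts, so mechanical energy is conserved: ½mv² = U₁ − U₂ = kQq(1/r₁ − 1/r₂).
U₁ − U₂ = (8.99×10⁹ N·m²/C²)(-6.39×10⁻⁹ C)(1.93×10⁻⁹ C)(1/0.352 − 1/0.0880) = 9.45×10⁻⁷ J.
v = √(2·9.45×10⁻⁷/0.0125) = 0.0123 m/s.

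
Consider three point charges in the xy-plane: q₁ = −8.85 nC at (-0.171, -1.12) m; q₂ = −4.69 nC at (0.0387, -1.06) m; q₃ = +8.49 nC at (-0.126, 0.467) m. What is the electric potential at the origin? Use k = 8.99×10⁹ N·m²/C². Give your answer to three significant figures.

Electric potential is a scalar, so the contributions from each charge add algebraically: V = Σ kqᵢ/rᵢ.
Distances from the field point to each charge: r₁ = 1.13 m, r₂ = 1.06 m, r₃ = 0.484 m.
V = k[(-8.85×10⁻⁹)/(1.13) + (-4.69×10⁻⁹)/(1.06) + (8.49×10⁻⁹)/(0.484)] = 47.8 V.

47.8 V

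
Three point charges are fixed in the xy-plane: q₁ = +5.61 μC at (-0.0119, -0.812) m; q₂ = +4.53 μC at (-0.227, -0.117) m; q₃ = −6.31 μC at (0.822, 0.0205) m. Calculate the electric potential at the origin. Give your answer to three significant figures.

1.53×10⁵ V

Electric potential is a scalar, so the contributions from each charge add algebraically: V = Σ kqᵢ/rᵢ.
Distances from the field point to each charge: r₁ = 0.812 m, r₂ = 0.255 m, r₃ = 0.822 m.
V = k[(5.61×10⁻⁶)/(0.812) + (4.53×10⁻⁶)/(0.255) + (-6.31×10⁻⁶)/(0.822)] = 1.53×10⁵ V.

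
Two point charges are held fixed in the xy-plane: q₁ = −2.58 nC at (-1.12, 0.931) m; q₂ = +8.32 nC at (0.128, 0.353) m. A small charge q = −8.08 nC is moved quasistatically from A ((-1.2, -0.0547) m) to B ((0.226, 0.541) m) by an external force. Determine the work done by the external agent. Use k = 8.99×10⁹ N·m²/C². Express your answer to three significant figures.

-2.47×10⁻⁶ J

For quasistatic motion the external work equals the change in potential energy: W_ext = qΔV = q(V_B − V_A).
At A: distances to the source charges are 0.989 m, 1.39 m; V_A = Σ kqᵢ/rᵢ = 30.4 V.
At B: distances to the source charges are 1.40 m, 0.212 m; V_B = Σ kqᵢ/rᵢ = 336 V.
ΔV = V_B − V_A = 306 V.
W_ext = qΔV = (-8.08×10⁻⁹ C)(306 V) = -2.47×10⁻⁶ J.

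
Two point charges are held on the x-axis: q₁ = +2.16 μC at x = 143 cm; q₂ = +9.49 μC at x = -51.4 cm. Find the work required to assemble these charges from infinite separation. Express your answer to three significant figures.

0.0948 J

The work to assemble the configuration equals its total potential energy, U = Σ kqᵢqⱼ/rᵢⱼ over all pairs.
Pair separations: r₁₂ = 1.94 m.
U = (0.0948) = 0.0948 J.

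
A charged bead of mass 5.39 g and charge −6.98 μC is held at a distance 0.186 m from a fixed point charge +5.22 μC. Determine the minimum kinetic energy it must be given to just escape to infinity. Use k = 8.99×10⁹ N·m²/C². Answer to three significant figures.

To just escape, total mechanical energy must reach zero at infinity: ½mv²_min + U = 0, so ½mv²_min = −U = |kQq|/r.
|U| = |kQq|/r = (8.99×10⁹ N·m²/C²)(5.22×10⁻⁶)(6.98×10⁻⁶)/(0.186) = 1.76 J.

1.76 J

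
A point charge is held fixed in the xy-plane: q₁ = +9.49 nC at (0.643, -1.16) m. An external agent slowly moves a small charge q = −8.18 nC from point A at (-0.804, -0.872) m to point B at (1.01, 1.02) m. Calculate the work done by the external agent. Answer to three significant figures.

For quasistatic motion the external work equals the change in potential energy: W_ext = qΔV = q(V_B − V_A).
At A: distance to the source charge is 1.48 m; V_A = kq₁/r = 57.8 V.
At B: distance to the source charge is 2.21 m; V_B = kq₁/r = 38.6 V.
ΔV = V_B − V_A = -19.2 V.
W_ext = qΔV = (-8.18×10⁻⁹ C)(-19.2 V) = 1.57×10⁻⁷ J.

1.57×10⁻⁷ J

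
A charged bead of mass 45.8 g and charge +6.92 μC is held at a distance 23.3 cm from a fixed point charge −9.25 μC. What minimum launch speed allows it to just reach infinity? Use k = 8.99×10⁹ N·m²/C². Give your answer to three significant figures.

To just escape, total mechanical energy must reach zero at infinity: ½mv²_min + U = 0, so ½mv²_min = −U = |kQq|/r.
|U| = |kQq|/r = (8.99×10⁹ N·m²/C²)(9.25×10⁻⁶)(6.92×10⁻⁶)/(0.233) = 2.47 J.
v_min = √(2|U|/m) = √(2·2.47/0.0458) = 10.4 m/s.

10.4 m/s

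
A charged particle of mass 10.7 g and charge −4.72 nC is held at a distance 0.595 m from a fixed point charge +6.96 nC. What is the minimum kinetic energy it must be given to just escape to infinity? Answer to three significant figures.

To just escape, total mechanical energy must reach zero at infinity: ½mv²_min + U = 0, so ½mv²_min = −U = |kQq|/r.
|U| = |kQq|/r = (8.99×10⁹ N·m²/C²)(6.96×10⁻⁹)(4.72×10⁻⁹)/(0.595) = 4.96×10⁻⁷ J.

4.96×10⁻⁷ J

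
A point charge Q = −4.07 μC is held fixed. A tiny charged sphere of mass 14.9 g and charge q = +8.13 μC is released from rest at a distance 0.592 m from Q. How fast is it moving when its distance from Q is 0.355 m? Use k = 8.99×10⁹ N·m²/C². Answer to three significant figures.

6.71 m/s

Only the electrostatic force acts, so mechanical energy is conserved: ½mv² = U₁ − U₂ = kQq(1/r₁ − 1/r₂).
U₁ − U₂ = (8.99×10⁹ N·m²/C²)(-4.07×10⁻⁶ C)(8.13×10⁻⁶ C)(1/0.592 − 1/0.355) = 0.335 J.
v = √(2·0.335/0.0149) = 6.71 m/s.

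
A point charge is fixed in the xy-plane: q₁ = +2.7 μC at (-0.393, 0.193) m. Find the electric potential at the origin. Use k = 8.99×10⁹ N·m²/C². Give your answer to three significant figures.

The total potential is the scalar sum of each charge's contribution, V = Σ kqᵢ/rᵢ.
Distances from the field point to each charge: r₁ = 0.438 m.
V = k[(2.70×10⁻⁶)/(0.438)] = 5.54×10⁴ V.

5.54×10⁴ V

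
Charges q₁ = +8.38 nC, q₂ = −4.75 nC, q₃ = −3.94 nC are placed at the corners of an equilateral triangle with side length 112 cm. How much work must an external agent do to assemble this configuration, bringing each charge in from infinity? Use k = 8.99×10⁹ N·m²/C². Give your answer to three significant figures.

The work to assemble the configuration equals its total potential energy, U = Σ kqᵢqⱼ/rᵢⱼ over all pairs.
All three pair separations equal the side length, 1.12 m.
U = (-3.20×10⁻⁷) + (-2.65×10⁻⁷) + (1.50×10⁻⁷) = -4.34×10⁻⁷ J.

-4.34×10⁻⁷ J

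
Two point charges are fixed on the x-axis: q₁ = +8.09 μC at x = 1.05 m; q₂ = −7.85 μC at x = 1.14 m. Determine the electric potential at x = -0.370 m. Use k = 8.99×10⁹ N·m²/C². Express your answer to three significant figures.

4480 V

Electric potential is a scalar, so the contributions from each charge add algebraically: V = Σ kqᵢ/rᵢ.
Distances from the field point to each charge: r₁ = 1.42 m, r₂ = 1.51 m.
V = k[(8.09×10⁻⁶)/(1.42) + (-7.85×10⁻⁶)/(1.51)] = 4480 V.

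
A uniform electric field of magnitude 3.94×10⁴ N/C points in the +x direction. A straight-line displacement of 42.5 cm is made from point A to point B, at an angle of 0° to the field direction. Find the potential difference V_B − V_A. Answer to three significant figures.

-1.67×10⁴ V

Only the component of displacement along E changes the potential: ΔV = −E·d·cosθ.
ΔV = −(3.94×10⁴ V/m)(0.425 m)cos0° = -1.67×10⁴ V.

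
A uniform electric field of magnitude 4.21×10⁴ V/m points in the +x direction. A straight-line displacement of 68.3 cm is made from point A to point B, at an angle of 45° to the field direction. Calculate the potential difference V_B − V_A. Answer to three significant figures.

-2.03×10⁴ V

Only the component of displacement along E changes the potential: ΔV = −E·d·cosθ.
ΔV = −(4.21×10⁴ V/m)(0.683 m)cos45° = -2.03×10⁴ V.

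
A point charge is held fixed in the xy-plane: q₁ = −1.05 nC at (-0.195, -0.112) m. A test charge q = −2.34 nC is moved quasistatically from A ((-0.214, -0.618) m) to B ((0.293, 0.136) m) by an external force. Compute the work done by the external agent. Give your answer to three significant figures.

For quasistatic motion the external work equals the change in potential energy: W_ext = qΔV = q(V_B − V_A).
At A: distance to the source charge is 0.506 m; V_A = kq₁/r = -18.6 V.
At B: distance to the source charge is 0.547 m; V_B = kq₁/r = -17.2 V.
ΔV = V_B − V_A = 1.40 V.
W_ext = qΔV = (-2.34×10⁻⁹ C)(1.40 V) = -3.27×10⁻⁹ J.

-3.27×10⁻⁹ J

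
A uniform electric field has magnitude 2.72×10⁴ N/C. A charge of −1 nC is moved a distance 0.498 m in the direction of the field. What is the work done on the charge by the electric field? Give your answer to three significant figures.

-1.35×10⁻⁵ J

The potential change for a displacement 0.498 m in the direction of the field is ΔV = −Ed = -1.35×10⁴ V.
W_field = −qΔV = -1.35×10⁻⁵ J.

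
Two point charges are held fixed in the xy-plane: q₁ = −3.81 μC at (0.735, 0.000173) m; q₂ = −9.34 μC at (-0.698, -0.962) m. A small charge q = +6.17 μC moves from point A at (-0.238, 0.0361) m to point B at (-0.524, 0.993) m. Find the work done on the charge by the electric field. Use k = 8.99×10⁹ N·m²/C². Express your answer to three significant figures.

-0.293 J

The work done by the electric force is W_field = −ΔU = −q(V_B − V_A) = q(V_A − V_B).
At A: distances to the source charges are 0.974 m, 1.10 m; V_A = Σ kqᵢ/rᵢ = -1.12×10⁵ V.
At B: distances to the source charges are 1.60 m, 1.96 m; V_B = Σ kqᵢ/rᵢ = -6.41×10⁴ V.
ΔV = V_B − V_A = 4.74×10⁴ V.
W_field = −qΔV = −(6.17×10⁻⁶ C)(4.74×10⁴ V) = -0.293 J.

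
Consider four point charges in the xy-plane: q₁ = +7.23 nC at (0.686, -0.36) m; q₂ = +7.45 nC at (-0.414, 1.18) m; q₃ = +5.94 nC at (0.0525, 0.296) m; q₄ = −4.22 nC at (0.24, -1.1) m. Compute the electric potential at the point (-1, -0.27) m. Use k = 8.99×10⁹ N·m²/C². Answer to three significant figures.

The total potential is the scalar sum of each charge's contribution, V = Σ kqᵢ/rᵢ.
Distances from the field point to each charge: r₁ = 1.69 m, r₂ = 1.56 m, r₃ = 1.20 m, r₄ = 1.49 m.
V = k[(7.23×10⁻⁹)/(1.69) + (7.45×10⁻⁹)/(1.56) + (5.94×10⁻⁹)/(1.20) + (-4.22×10⁻⁹)/(1.49)] = 101 V.

101 V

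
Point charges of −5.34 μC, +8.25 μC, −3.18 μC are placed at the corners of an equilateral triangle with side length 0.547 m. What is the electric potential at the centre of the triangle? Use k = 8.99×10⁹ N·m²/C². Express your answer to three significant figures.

-7690 V

Electric potential is a scalar, so the contributions from each charge add algebraically: V = Σ kqᵢ/rᵢ.
The distance from each vertex to the centroid is a/√3 = 0.316 m.
V = k[(-5.34×10⁻⁶)/(0.316) + (8.25×10⁻⁶)/(0.316) + (-3.18×10⁻⁶)/(0.316)] = -7690 V.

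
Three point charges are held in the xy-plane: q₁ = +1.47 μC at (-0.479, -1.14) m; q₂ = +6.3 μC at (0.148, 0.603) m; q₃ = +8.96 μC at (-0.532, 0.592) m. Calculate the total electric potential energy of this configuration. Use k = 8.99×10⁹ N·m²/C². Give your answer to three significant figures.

0.859 J

The work to assemble the configuration equals its total potential energy, U = Σ kqᵢqⱼ/rᵢⱼ over all pairs.
Pair separations: r₁₂ = 1.85 m, r₁₃ = 1.73 m, r₂₃ = 0.680 m.
U = (0.0449) + (0.0683) + (0.746) = 0.859 J.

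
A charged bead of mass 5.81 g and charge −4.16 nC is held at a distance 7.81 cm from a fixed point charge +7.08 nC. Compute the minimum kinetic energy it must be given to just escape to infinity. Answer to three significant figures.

3.39×10⁻⁶ J

To just escape, total mechanical energy must reach zero at infinity: ½mv²_min + U = 0, so ½mv²_min = −U = |kQq|/r.
|U| = |kQq|/r = (8.99×10⁹ N·m²/C²)(7.08×10⁻⁹)(4.16×10⁻⁹)/(0.0781) = 3.39×10⁻⁶ J.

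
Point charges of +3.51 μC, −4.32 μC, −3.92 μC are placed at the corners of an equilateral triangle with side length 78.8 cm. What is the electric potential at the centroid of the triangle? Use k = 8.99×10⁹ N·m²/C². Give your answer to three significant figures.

-9.35×10⁴ V

The total potential is the scalar sum of each charge's contribution, V = Σ kqᵢ/rᵢ.
The distance from each vertex to the centroid is a/√3 = 0.455 m.
V = k[(3.51×10⁻⁶)/(0.455) + (-4.32×10⁻⁶)/(0.455) + (-3.92×10⁻⁶)/(0.455)] = -9.35×10⁴ V.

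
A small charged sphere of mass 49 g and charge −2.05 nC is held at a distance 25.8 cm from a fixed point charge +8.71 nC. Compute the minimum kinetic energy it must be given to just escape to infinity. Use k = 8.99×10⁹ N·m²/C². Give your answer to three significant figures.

6.22×10⁻⁷ J

To just escape, total mechanical energy must reach zero at infinity: ½mv²_min + U = 0, so ½mv²_min = −U = |kQq|/r.
|U| = |kQq|/r = (8.99×10⁹ N·m²/C²)(8.71×10⁻⁹)(2.05×10⁻⁹)/(0.258) = 6.22×10⁻⁷ J.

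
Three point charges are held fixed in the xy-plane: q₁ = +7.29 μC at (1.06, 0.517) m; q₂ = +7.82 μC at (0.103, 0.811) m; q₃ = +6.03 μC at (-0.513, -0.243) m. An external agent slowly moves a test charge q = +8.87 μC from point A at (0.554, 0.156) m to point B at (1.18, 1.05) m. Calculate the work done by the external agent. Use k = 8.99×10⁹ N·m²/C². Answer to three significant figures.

For quasistatic motion the external work equals the change in potential energy: W_ext = qΔV = q(V_B − V_A).
At A: distances to the source charges are 0.622 m, 0.795 m, 1.14 m; V_A = Σ kqᵢ/rᵢ = 2.41×10⁵ V.
At B: distances to the source charges are 0.546 m, 1.10 m, 2.13 m; V_B = Σ kqᵢ/rᵢ = 2.09×10⁵ V.
ΔV = V_B − V_A = -3.23×10⁴ V.
W_ext = qΔV = (8.87×10⁻⁶ C)(-3.23×10⁴ V) = -0.286 J.

-0.286 J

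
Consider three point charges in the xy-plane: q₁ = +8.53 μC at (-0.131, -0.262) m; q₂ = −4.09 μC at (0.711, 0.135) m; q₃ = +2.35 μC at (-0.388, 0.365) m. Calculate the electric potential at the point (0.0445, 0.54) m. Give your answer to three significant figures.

The total potential is the scalar sum of each charge's contribution, V = Σ kqᵢ/rᵢ.
Distances from the field point to each charge: r₁ = 0.821 m, r₂ = 0.780 m, r₃ = 0.467 m.
V = k[(8.53×10⁻⁶)/(0.821) + (-4.09×10⁻⁶)/(0.780) + (2.35×10⁻⁶)/(0.467)] = 9.15×10⁴ V.

9.15×10⁴ V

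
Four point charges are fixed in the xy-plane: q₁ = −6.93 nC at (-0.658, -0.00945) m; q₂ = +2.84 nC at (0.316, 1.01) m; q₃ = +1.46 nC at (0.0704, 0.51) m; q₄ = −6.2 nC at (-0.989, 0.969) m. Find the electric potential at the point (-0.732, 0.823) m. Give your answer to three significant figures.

-224 V

The total potential is the scalar sum of each charge's contribution, V = Σ kqᵢ/rᵢ.
Distances from the field point to each charge: r₁ = 0.836 m, r₂ = 1.06 m, r₃ = 0.861 m, r₄ = 0.296 m.
V = k[(-6.93×10⁻⁹)/(0.836) + (2.84×10⁻⁹)/(1.06) + (1.46×10⁻⁹)/(0.861) + (-6.20×10⁻⁹)/(0.296)] = -224 V.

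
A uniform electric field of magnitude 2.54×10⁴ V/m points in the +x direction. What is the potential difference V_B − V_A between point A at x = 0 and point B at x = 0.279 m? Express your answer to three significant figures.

In a uniform field, potential decreases in the direction of E: V_B − V_A = −E·Δx.
V_B − V_A = −(2.54×10⁴ V/m)(0.279 m) = -7090 V.

-7090 V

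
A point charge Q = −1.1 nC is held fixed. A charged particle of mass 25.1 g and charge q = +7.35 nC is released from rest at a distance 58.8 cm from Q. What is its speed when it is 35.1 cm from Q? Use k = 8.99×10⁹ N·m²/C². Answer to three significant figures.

Only the electrostatic force acts, so mechanical energy is conserved: ½mv² = U₁ − U₂ = kQq(1/r₁ − 1/r₂).
U₁ − U₂ = (8.99×10⁹ N·m²/C²)(-1.10×10⁻⁹ C)(7.35×10⁻⁹ C)(1/0.588 − 1/0.351) = 8.35×10⁻⁸ J.
v = √(2·8.35×10⁻⁸/0.0251) = 2.58×10⁻³ m/s.

2.58×10⁻³ m/s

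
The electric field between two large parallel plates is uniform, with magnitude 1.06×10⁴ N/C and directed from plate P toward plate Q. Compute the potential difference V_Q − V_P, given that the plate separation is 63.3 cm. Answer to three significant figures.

-6710 V

In a uniform field, potential decreases in the direction of E: ΔV = −E·d for a displacement d parallel to E.
Going from P to Q is a displacement of 63.3 cm along the field, so V_Q − V_P = −Ed = -6710 V.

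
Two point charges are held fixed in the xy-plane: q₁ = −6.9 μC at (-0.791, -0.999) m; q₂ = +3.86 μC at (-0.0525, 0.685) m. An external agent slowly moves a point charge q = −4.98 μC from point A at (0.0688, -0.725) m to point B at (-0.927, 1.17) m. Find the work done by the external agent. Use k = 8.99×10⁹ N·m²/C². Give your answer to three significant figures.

-0.251 J

For quasistatic motion the external work equals the change in potential energy: W_ext = qΔV = q(V_B − V_A).
At A: distances to the source charges are 0.902 m, 1.42 m; V_A = Σ kqᵢ/rᵢ = -4.42×10⁴ V.
At B: distances to the source charges are 2.17 m, 1.00 m; V_B = Σ kqᵢ/rᵢ = 6160 V.
ΔV = V_B − V_A = 5.04×10⁴ V.
W_ext = qΔV = (-4.98×10⁻⁶ C)(5.04×10⁴ V) = -0.251 J.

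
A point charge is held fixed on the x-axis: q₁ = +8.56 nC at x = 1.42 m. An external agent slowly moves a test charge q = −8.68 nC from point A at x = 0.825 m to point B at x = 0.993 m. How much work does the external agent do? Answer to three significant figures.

For quasistatic motion the external work equals the change in potential energy: W_ext = qΔV = q(V_B − V_A).
At A: distance to the source charge is 0.595 m; V_A = kq₁/r = 129 V.
At B: distance to the source charge is 0.427 m; V_B = kq₁/r = 180 V.
ΔV = V_B − V_A = 50.9 V.
W_ext = qΔV = (-8.68×10⁻⁹ C)(50.9 V) = -4.42×10⁻⁷ J.

-4.42×10⁻⁷ J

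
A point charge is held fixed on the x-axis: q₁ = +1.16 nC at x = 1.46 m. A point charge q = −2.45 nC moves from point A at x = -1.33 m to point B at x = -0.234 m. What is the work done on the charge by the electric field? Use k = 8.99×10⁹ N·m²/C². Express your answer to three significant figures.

The work done by the electric force is W_field = −ΔU = −q(V_B − V_A) = q(V_A − V_B).
At A: distance to the source charge is 2.79 m; V_A = kq₁/r = 3.74 V.
At B: distance to the source charge is 1.69 m; V_B = kq₁/r = 6.16 V.
ΔV = V_B − V_A = 2.42 V.
W_field = −qΔV = −(-2.45×10⁻⁹ C)(2.42 V) = 5.92×10⁻⁹ J.

5.92×10⁻⁹ J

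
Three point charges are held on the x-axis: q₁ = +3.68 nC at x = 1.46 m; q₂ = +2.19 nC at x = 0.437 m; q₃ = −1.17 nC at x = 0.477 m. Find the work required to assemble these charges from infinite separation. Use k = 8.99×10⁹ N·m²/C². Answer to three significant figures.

The assembly work is the sum of pairwise potential energies, U = Σ_{i<j} kqᵢqⱼ/rᵢⱼ.
Pair separations: r₁₂ = 1.02 m, r₁₃ = 0.983 m, r₂₃ = 0.0400 m.
U = (7.08×10⁻⁸) + (-3.94×10⁻⁸) + (-5.76×10⁻⁷) = -5.44×10⁻⁷ J.

-5.44×10⁻⁷ J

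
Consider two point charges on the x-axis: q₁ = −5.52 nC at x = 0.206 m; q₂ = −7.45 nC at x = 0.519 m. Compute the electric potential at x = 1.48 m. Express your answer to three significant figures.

-109 V

Electric potential is a scalar, so the contributions from each charge add algebraically: V = Σ kqᵢ/rᵢ.
Distances from the field point to each charge: r₁ = 1.27 m, r₂ = 0.961 m.
V = k[(-5.52×10⁻⁹)/(1.27) + (-7.45×10⁻⁹)/(0.961)] = -109 V.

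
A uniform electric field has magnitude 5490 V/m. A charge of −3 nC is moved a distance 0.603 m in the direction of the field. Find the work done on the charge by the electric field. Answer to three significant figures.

The potential change for a displacement 0.603 m in the direction of the field is ΔV = −Ed = -3310 V.
W_field = −qΔV = -9.93×10⁻⁶ J.

-9.93×10⁻⁶ J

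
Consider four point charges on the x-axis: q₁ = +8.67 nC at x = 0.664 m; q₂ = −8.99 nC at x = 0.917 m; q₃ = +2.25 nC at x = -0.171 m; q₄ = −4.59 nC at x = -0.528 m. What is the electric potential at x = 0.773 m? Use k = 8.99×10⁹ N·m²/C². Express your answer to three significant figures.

144 V

The total potential is the scalar sum of each charge's contribution, V = Σ kqᵢ/rᵢ.
Distances from the field point to each charge: r₁ = 0.109 m, r₂ = 0.144 m, r₃ = 0.944 m, r₄ = 1.30 m.
V = k[(8.67×10⁻⁹)/(0.109) + (-8.99×10⁻⁹)/(0.144) + (2.25×10⁻⁹)/(0.944) + (-4.59×10⁻⁹)/(1.30)] = 144 V.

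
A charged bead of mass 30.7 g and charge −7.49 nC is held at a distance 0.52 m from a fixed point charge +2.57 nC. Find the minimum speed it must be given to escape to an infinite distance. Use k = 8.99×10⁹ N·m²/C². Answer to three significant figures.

To just escape, total mechanical energy must reach zero at infinity: ½mv²_min + U = 0, so ½mv²_min = −U = |kQq|/r.
|U| = |kQq|/r = (8.99×10⁹ N·m²/C²)(2.57×10⁻⁹)(7.49×10⁻⁹)/(0.520) = 3.33×10⁻⁷ J.
v_min = √(2|U|/m) = √(2·3.33×10⁻⁷/0.0307) = 4.66×10⁻³ m/s.

4.66×10⁻³ m/s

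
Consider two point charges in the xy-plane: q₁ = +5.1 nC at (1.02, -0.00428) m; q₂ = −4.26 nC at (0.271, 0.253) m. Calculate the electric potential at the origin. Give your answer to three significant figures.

-58.3 V

The total potential is the scalar sum of each charge's contribution, V = Σ kqᵢ/rᵢ.
Distances from the field point to each charge: r₁ = 1.02 m, r₂ = 0.371 m.
V = k[(5.10×10⁻⁹)/(1.02) + (-4.26×10⁻⁹)/(0.371)] = -58.3 V.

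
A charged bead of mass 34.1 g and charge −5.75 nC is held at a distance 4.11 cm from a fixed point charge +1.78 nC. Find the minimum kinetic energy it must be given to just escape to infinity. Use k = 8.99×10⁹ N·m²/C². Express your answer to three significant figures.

To just escape, total mechanical energy must reach zero at infinity: ½mv²_min + U = 0, so ½mv²_min = −U = |kQq|/r.
|U| = |kQq|/r = (8.99×10⁹ N·m²/C²)(1.78×10⁻⁹)(5.75×10⁻⁹)/(0.0411) = 2.24×10⁻⁶ J.

2.24×10⁻⁶ J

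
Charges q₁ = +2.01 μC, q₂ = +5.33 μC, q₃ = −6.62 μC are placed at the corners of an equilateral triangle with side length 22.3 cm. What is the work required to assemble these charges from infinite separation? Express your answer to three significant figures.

The assembly work is the sum of pairwise potential energies, U = Σ_{i<j} kqᵢqⱼ/rᵢⱼ.
All three pair separations equal the side length, 0.223 m.
U = (0.432) + (-0.536) + (-1.42) = -1.53 J.

-1.53 J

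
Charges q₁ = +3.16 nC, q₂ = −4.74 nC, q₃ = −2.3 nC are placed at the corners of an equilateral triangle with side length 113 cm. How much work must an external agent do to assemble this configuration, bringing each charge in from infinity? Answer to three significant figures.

-9.03×10⁻⁸ J

The assembly work is the sum of pairwise potential energies, U = Σ_{i<j} kqᵢqⱼ/rᵢⱼ.
All three pair separations equal the side length, 1.13 m.
U = (-1.19×10⁻⁷) + (-5.78×10⁻⁸) + (8.67×10⁻⁸) = -9.03×10⁻⁸ J.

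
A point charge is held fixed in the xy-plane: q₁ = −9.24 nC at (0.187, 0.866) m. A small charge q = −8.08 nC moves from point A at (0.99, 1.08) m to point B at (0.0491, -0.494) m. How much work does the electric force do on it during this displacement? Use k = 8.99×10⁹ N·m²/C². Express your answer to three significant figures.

The work done by the electric force is W_field = −ΔU = −q(V_B − V_A) = q(V_A − V_B).
At A: distance to the source charge is 0.831 m; V_A = kq₁/r = -100 V.
At B: distance to the source charge is 1.37 m; V_B = kq₁/r = -60.8 V.
ΔV = V_B − V_A = 39.2 V.
W_field = −qΔV = −(-8.08×10⁻⁹ C)(39.2 V) = 3.17×10⁻⁷ J.

3.17×10⁻⁷ J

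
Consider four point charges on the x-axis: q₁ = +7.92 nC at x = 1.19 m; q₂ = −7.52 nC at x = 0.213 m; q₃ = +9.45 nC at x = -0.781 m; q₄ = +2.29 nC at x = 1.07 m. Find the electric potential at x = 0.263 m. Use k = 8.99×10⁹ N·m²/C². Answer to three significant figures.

Electric potential is a scalar, so the contributions from each charge add algebraically: V = Σ kqᵢ/rᵢ.
Distances from the field point to each charge: r₁ = 0.927 m, r₂ = 0.0500 m, r₃ = 1.04 m, r₄ = 0.807 m.
V = k[(7.92×10⁻⁹)/(0.927) + (-7.52×10⁻⁹)/(0.0500) + (9.45×10⁻⁹)/(1.04) + (2.29×10⁻⁹)/(0.807)] = -1170 V.

-1170 V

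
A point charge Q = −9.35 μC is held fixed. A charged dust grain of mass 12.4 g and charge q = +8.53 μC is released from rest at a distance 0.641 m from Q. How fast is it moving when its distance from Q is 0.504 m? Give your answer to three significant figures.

Only the electrostatic force acts, so mechanical energy is conserved: ½mv² = U₁ − U₂ = kQq(1/r₁ − 1/r₂).
U₁ − U₂ = (8.99×10⁹ N·m²/C²)(-9.35×10⁻⁶ C)(8.53×10⁻⁶ C)(1/0.641 − 1/0.504) = 0.304 J.
v = √(2·0.304/0.0124) = 7.00 m/s.

7.00 m/s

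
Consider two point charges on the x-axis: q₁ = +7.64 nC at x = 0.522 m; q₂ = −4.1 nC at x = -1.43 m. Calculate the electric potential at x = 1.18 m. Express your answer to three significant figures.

The total potential is the scalar sum of each charge's contribution, V = Σ kqᵢ/rᵢ.
Distances from the field point to each charge: r₁ = 0.658 m, r₂ = 2.61 m.
V = k[(7.64×10⁻⁹)/(0.658) + (-4.10×10⁻⁹)/(2.61)] = 90.3 V.

90.3 V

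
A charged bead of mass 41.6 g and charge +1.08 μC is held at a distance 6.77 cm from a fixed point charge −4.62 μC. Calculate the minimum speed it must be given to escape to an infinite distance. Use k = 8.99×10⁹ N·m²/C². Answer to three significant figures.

5.64 m/s

To just escape, total mechanical energy must reach zero at infinity: ½mv²_min + U = 0, so ½mv²_min = −U = |kQq|/r.
|U| = |kQq|/r = (8.99×10⁹ N·m²/C²)(4.62×10⁻⁶)(1.08×10⁻⁶)/(0.0677) = 0.663 J.
v_min = √(2|U|/m) = √(2·0.663/0.0416) = 5.64 m/s.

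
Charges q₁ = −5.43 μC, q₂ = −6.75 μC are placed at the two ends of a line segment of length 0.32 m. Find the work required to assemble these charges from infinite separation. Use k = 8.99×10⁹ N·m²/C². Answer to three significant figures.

1.03 J

The work to assemble the configuration equals its total potential energy, U = Σ kqᵢqⱼ/rᵢⱼ over all pairs.
The separation is r = 0.320 m.
U = (1.03) = 1.03 J.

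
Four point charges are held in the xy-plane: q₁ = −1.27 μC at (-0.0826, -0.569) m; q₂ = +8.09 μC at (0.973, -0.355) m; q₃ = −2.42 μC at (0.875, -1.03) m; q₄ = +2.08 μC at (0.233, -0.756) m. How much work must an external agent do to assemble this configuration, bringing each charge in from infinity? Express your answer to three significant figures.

The work to assemble the configuration equals its total potential energy, U = Σ kqᵢqⱼ/rᵢⱼ over all pairs.
Pair separations: r₁₂ = 1.08 m, r₁₃ = 1.06 m, r₁₄ = 0.367 m, r₂₃ = 0.682 m, r₂₄ = 0.842 m, r₃₄ = 0.698 m.
Summing all 6 pair terms gives U = -0.268 J.

-0.268 J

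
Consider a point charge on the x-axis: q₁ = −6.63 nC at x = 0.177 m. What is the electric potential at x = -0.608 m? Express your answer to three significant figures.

Electric potential is a scalar, so the contributions from each charge add algebraically: V = Σ kqᵢ/rᵢ.
V = k[(-6.63×10⁻⁹)/(0.785)] = -75.9 V.

-75.9 V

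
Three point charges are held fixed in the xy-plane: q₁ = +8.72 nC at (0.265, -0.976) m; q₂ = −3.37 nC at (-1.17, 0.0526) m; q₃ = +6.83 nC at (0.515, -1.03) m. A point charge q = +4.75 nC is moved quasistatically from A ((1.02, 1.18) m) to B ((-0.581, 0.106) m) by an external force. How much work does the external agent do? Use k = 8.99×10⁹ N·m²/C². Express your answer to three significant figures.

For quasistatic motion the external work equals the change in potential energy: W_ext = qΔV = q(V_B − V_A).
At A: distances to the source charges are 2.28 m, 2.46 m, 2.27 m; V_A = Σ kqᵢ/rᵢ = 49.1 V.
At B: distances to the source charges are 1.37 m, 0.591 m, 1.58 m; V_B = Σ kqᵢ/rᵢ = 44.7 V.
ΔV = V_B − V_A = -4.35 V.
W_ext = qΔV = (4.75×10⁻⁹ C)(-4.35 V) = -2.07×10⁻⁸ J.

-2.07×10⁻⁸ J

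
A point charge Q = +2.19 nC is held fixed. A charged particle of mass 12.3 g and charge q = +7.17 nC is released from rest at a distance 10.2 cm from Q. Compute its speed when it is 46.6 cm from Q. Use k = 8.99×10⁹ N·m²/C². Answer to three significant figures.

0.0133 m/s

Only the electrostatic force acts, so mechanical energy is conserved: ½mv² = U₁ − U₂ = kQq(1/r₁ − 1/r₂).
U₁ − U₂ = (8.99×10⁹ N·m²/C²)(2.19×10⁻⁹ C)(7.17×10⁻⁹ C)(1/0.102 − 1/0.466) = 1.08×10⁻⁶ J.
v = √(2·1.08×10⁻⁶/0.0123) = 0.0133 m/s.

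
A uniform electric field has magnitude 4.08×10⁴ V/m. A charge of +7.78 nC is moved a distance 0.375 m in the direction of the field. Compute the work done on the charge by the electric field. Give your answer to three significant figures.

The potential change for a displacement 0.375 m in the direction of the field is ΔV = −Ed = -1.53×10⁴ V.
W_field = −qΔV = 1.19×10⁻⁴ J.

1.19×10⁻⁴ J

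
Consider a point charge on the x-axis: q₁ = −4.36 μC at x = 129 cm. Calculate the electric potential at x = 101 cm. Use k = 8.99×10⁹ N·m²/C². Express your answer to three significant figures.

-1.40×10⁵ V

The total potential is the scalar sum of each charge's contribution, V = Σ kqᵢ/rᵢ.
V = k[(-4.36×10⁻⁶)/(0.280)] = -1.40×10⁵ V.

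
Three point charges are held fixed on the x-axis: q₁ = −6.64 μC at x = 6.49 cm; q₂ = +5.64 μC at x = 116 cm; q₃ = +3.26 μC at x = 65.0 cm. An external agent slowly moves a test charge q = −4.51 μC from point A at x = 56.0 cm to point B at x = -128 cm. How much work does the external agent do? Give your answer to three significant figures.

For quasistatic motion the external work equals the change in potential energy: W_ext = qΔV = q(V_B − V_A).
At A: distances to the source charges are 0.495 m, 0.600 m, 0.0900 m; V_A = Σ kqᵢ/rᵢ = 2.90×10⁵ V.
At B: distances to the source charges are 1.34 m, 2.44 m, 1.93 m; V_B = Σ kqᵢ/rᵢ = -8420 V.
ΔV = V_B − V_A = -2.98×10⁵ V.
W_ext = qΔV = (-4.51×10⁻⁶ C)(-2.98×10⁵ V) = 1.34 J.

1.34 J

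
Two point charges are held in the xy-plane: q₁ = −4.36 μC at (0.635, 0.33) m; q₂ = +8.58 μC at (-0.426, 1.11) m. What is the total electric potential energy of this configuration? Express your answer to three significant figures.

The assembly work is the sum of pairwise potential energies, U = Σ_{i<j} kqᵢqⱼ/rᵢⱼ.
Pair separations: r₁₂ = 1.32 m.
U = (-0.255) = -0.255 J.

-0.255 J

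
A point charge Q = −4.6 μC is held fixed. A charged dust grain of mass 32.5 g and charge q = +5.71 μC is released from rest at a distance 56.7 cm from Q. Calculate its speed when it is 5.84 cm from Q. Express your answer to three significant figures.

14.9 m/s

Only the electrostatic force acts, so mechanical energy is conserved: ½mv² = U₁ − U₂ = kQq(1/r₁ − 1/r₂).
U₁ − U₂ = (8.99×10⁹ N·m²/C²)(-4.60×10⁻⁶ C)(5.71×10⁻⁶ C)(1/0.567 − 1/0.0584) = 3.63 J.
v = √(2·3.63/0.0325) = 14.9 m/s.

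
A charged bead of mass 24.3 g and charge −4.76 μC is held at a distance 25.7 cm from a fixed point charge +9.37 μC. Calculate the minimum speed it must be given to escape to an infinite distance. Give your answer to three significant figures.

11.3 m/s

To just escape, total mechanical energy must reach zero at infinity: ½mv²_min + U = 0, so ½mv²_min = −U = |kQq|/r.
|U| = |kQq|/r = (8.99×10⁹ N·m²/C²)(9.37×10⁻⁶)(4.76×10⁻⁶)/(0.257) = 1.56 J.
v_min = √(2|U|/m) = √(2·1.56/0.0243) = 11.3 m/s.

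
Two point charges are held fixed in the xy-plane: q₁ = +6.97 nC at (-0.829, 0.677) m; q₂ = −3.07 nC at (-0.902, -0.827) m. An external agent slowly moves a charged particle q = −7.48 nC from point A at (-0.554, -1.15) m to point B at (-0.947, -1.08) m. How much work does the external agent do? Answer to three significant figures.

For quasistatic motion the external work equals the change in potential energy: W_ext = qΔV = q(V_B − V_A).
At A: distances to the source charges are 1.85 m, 0.475 m; V_A = Σ kqᵢ/rᵢ = -24.2 V.
At B: distances to the source charges are 1.76 m, 0.257 m; V_B = Σ kqᵢ/rᵢ = -71.8 V.
ΔV = V_B − V_A = -47.6 V.
W_ext = qΔV = (-7.48×10⁻⁹ C)(-47.6 V) = 3.56×10⁻⁷ J.

3.56×10⁻⁷ J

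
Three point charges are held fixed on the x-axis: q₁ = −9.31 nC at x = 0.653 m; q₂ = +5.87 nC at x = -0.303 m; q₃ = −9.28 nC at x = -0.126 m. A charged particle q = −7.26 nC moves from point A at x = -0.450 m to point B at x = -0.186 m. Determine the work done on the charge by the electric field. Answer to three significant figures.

-7.73×10⁻⁶ J

The work done by the electric force is W_field = −ΔU = −q(V_B − V_A) = q(V_A − V_B).
At A: distances to the source charges are 1.10 m, 0.147 m, 0.324 m; V_A = Σ kqᵢ/rᵢ = 25.6 V.
At B: distances to the source charges are 0.839 m, 0.117 m, 0.0600 m; V_B = Σ kqᵢ/rᵢ = -1040 V.
ΔV = V_B − V_A = -1060 V.
W_field = −qΔV = −(-7.26×10⁻⁹ C)(-1060 V) = -7.73×10⁻⁶ J.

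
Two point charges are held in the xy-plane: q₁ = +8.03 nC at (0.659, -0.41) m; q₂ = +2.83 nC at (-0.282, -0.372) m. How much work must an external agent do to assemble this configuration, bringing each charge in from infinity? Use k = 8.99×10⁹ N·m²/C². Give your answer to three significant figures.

2.17×10⁻⁷ J

The work to assemble the configuration equals its total potential energy, U = Σ kqᵢqⱼ/rᵢⱼ over all pairs.
Pair separations: r₁₂ = 0.942 m.
U = (2.17×10⁻⁷) = 2.17×10⁻⁷ J.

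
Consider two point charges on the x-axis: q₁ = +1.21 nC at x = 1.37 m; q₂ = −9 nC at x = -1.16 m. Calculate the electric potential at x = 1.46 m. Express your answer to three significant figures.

90.0 V

Electric potential is a scalar, so the contributions from each charge add algebraically: V = Σ kqᵢ/rᵢ.
Distances from the field point to each charge: r₁ = 0.0900 m, r₂ = 2.62 m.
V = k[(1.21×10⁻⁹)/(0.0900) + (-9.00×10⁻⁹)/(2.62)] = 90.0 V.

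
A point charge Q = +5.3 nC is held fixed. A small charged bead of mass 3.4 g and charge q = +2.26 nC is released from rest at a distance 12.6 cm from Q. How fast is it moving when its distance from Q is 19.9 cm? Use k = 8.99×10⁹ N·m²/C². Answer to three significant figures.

Only the electrostatic force acts, so mechanical energy is conserved: ½mv² = U₁ − U₂ = kQq(1/r₁ − 1/r₂).
U₁ − U₂ = (8.99×10⁹ N·m²/C²)(5.30×10⁻⁹ C)(2.26×10⁻⁹ C)(1/0.126 − 1/0.199) = 3.14×10⁻⁷ J.
v = √(2·3.14×10⁻⁷/3.40×10⁻³) = 0.0136 m/s.

0.0136 m/s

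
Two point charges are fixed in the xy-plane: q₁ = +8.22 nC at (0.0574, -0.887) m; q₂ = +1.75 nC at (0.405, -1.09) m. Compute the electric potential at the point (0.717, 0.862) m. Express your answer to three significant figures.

The total potential is the scalar sum of each charge's contribution, V = Σ kqᵢ/rᵢ.
Distances from the field point to each charge: r₁ = 1.87 m, r₂ = 1.98 m.
V = k[(8.22×10⁻⁹)/(1.87) + (1.75×10⁻⁹)/(1.98)] = 47.5 V.

47.5 V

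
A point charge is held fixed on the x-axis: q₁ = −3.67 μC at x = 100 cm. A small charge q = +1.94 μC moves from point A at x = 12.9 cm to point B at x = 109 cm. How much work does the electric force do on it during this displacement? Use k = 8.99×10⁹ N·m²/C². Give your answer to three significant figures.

The work done by the electric force is W_field = −ΔU = −q(V_B − V_A) = q(V_A − V_B).
At A: distance to the source charge is 0.871 m; V_A = kq₁/r = -3.79×10⁴ V.
At B: distance to the source charge is 0.0900 m; V_B = kq₁/r = -3.67×10⁵ V.
ΔV = V_B − V_A = -3.29×10⁵ V.
W_field = −qΔV = −(1.94×10⁻⁶ C)(-3.29×10⁵ V) = 0.638 J.

0.638 J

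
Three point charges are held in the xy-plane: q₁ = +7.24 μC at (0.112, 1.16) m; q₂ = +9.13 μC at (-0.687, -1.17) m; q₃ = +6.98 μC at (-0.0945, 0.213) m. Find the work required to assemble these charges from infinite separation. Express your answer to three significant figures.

1.09 J

The assembly work is the sum of pairwise potential energies, U = Σ_{i<j} kqᵢqⱼ/rᵢⱼ.
Pair separations: r₁₂ = 2.46 m, r₁₃ = 0.969 m, r₂₃ = 1.50 m.
U = (0.241) + (0.469) + (0.381) = 1.09 J.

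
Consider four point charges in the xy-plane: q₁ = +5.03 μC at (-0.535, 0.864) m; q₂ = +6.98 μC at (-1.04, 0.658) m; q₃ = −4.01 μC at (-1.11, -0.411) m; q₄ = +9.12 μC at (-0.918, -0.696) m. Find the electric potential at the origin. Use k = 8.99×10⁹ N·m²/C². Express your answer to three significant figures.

1.36×10⁵ V

Electric potential is a scalar, so the contributions from each charge add algebraically: V = Σ kqᵢ/rᵢ.
Distances from the field point to each charge: r₁ = 1.02 m, r₂ = 1.23 m, r₃ = 1.18 m, r₄ = 1.15 m.
V = k[(5.03×10⁻⁶)/(1.02) + (6.98×10⁻⁶)/(1.23) + (-4.01×10⁻⁶)/(1.18) + (9.12×10⁻⁶)/(1.15)] = 1.36×10⁵ V.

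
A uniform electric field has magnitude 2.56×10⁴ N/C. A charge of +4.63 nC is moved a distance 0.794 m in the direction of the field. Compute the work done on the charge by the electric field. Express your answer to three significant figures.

9.41×10⁻⁵ J

The potential change for a displacement 0.794 m in the direction of the field is ΔV = −Ed = -2.03×10⁴ V.
W_field = −qΔV = 9.41×10⁻⁵ J.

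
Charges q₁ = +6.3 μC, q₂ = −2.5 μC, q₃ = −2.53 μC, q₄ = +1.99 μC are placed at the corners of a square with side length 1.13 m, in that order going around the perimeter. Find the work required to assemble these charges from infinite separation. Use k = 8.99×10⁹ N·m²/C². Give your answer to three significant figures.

-0.133 J

The work to assemble the configuration equals its total potential energy, U = Σ kqᵢqⱼ/rᵢⱼ over all pairs.
The four side pairs have separation 1.13 m and the two diagonal pairs 1.60 m.
Summing all 6 pair terms gives U = -0.133 J.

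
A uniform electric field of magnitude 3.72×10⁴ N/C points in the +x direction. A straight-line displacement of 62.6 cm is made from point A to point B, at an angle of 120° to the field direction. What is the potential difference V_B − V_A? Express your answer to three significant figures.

Only the component of displacement along E changes the potential: ΔV = −E·d·cosθ.
ΔV = −(3.72×10⁴ V/m)(0.626 m)cos120° = 1.16×10⁴ V.

1.16×10⁴ V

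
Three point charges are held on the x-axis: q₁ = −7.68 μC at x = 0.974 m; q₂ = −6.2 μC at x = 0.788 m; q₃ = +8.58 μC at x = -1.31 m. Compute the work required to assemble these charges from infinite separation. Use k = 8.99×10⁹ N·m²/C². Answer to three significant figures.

1.81 J

The assembly work is the sum of pairwise potential energies, U = Σ_{i<j} kqᵢqⱼ/rᵢⱼ.
Pair separations: r₁₂ = 0.186 m, r₁₃ = 2.28 m, r₂₃ = 2.10 m.
U = (2.30) + (-0.259) + (-0.228) = 1.81 J.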